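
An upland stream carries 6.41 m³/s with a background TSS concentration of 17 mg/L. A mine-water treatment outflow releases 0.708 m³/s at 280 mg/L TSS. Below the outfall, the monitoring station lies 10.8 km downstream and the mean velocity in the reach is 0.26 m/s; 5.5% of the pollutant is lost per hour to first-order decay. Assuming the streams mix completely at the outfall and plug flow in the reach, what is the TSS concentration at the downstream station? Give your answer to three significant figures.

After mixing, C = (6.410·17.00 + 0.7080·280.0) / 7.118 = 307.2/7.118 = 43.16 mg/L.
Travel time t = 10.8·1000 / 0.26 = 41540 s = 11.54 h.
5.5%/h lost → k = −ln(1 − 0.055) = 0.05657 h⁻¹.
Decay over the reach: 43.16·exp(−kt) = 43.16·0.5206 = 22.47 mg/L.

22.5 mg/L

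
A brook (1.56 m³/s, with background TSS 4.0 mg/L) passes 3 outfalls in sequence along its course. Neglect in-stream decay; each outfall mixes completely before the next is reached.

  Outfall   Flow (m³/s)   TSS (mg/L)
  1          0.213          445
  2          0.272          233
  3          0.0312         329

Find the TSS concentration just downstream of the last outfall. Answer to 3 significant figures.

84.1 mg/L

Outfall 1: combined Q = 1.773 m³/s; C = (1.560·4.000 + 0.2130·445.0)/1.773 = 56.98 mg/L.
Outfall 2: combined Q = 2.045 m³/s; C = (1.773·56.98 + 0.2720·233.0)/2.045 = 80.39 mg/L.
Outfall 3: combined Q = 2.076 m³/s; C = (2.045·80.39 + 0.03120·329.0)/2.076 = 84.13 mg/L.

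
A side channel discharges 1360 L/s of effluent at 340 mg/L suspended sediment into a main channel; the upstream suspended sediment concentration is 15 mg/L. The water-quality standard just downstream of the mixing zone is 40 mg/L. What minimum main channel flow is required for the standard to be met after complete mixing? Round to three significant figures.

16300 L/s

Set C_mix = 40: (Q·15.00 + 1360·340.0) / (Q + 1360) = 40
→ Q = 1360·(340.0 − 40)/(40 − 15.00) = 16320 L/s.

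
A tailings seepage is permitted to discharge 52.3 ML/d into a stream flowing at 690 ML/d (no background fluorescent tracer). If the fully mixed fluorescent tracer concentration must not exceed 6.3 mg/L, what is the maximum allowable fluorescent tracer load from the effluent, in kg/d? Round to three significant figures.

Mass balance at the limit: 690.0·0 + 52.30·Cₑ = 742.3·6.3 → Cₑ = 89.42 mg/L.
52.30 ML/d = 0.6053 m³/s. Load = 0.6053 m³/s × 89.42 g/m³ × 86 400 s/d = 4676 kg/d.

4680 kg/d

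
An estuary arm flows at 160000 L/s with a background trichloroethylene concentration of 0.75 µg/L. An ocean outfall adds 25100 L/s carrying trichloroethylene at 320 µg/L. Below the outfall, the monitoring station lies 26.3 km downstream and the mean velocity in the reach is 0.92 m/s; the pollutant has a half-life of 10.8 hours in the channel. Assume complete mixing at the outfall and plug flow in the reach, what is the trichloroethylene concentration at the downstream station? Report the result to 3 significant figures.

Conservation of mass: C = (160000·0.7500 + 25100·320.0) / 185100 = 8152000/185100 = 44.04 µg/L.
Travel time t = 26.3·1000 / 0.92 = 28590 s = 7.941 h.
Half-life 10.8 h → k = ln 2 / 10.8 = 0.06418 h⁻¹ = 1.540 d⁻¹.
After decay, C = 44.04 × e^(−kt) = 44.04 × 0.6007 = 26.46 µg/L.

26.5 µg/L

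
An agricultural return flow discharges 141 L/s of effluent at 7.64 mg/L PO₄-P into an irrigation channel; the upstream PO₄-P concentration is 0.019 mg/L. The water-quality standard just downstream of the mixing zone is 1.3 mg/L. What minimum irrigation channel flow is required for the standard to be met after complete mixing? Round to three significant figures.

698 L/s

Set C_mix = 1.3: (Q·0.01900 + 141.0·7.640) / (Q + 141.0) = 1.3
→ Q = 141.0·(7.640 − 1.3)/(1.3 − 0.01900) = 697.8 L/s.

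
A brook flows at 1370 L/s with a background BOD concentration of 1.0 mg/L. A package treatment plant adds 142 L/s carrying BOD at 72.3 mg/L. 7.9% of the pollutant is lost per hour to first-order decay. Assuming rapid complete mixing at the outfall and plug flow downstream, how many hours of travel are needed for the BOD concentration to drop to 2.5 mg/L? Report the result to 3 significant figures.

13.7 h

Flow-weighted average: C = (1370·1.000 + 142.0·72.30) / 1512 = 11640/1512 = 7.696 mg/L.
7.9%/h lost → k = −ln(1 − 0.079) = 0.08230 h⁻¹.
7.696·exp(−k·t) = 2.5 → t = ln(7.696/2.5)/k = 49190 s = 13.66 h.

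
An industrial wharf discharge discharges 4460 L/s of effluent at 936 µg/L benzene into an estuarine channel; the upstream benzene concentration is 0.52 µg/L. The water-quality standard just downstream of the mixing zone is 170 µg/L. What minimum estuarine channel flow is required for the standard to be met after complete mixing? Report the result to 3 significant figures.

20200 L/s

Set C_mix = 170: (Q·0.5200 + 4460·936.0) / (Q + 4460) = 170
→ Q = 4460·(936.0 − 170)/(170 − 0.5200) = 20160 L/s.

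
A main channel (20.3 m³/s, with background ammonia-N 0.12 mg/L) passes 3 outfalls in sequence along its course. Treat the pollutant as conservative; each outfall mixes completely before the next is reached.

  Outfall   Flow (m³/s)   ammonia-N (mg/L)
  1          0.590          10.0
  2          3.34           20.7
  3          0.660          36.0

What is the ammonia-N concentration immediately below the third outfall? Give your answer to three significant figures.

Outfall 1: combined Q = 20.89 m³/s; C = (20.30·0.1200 + 0.5900·10.00)/20.89 = 0.3990 mg/L.
Outfall 2: combined Q = 24.23 m³/s; C = (20.89·0.3990 + 3.340·20.70)/24.23 = 3.197 mg/L.
Outfall 3: combined Q = 24.89 m³/s; C = (24.23·3.197 + 0.6600·36.00)/24.89 = 4.067 mg/L.

4.07 mg/L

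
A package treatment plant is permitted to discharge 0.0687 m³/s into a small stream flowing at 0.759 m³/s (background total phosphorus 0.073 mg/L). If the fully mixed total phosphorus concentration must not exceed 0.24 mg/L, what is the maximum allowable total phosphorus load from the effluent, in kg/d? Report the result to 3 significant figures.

Mass balance at the limit: 0.7590·0.07300 + 0.06870·Cₑ = 0.8277·0.24 → Cₑ = 2.085 mg/L.
Load = 0.06870 m³/s × 2.085 g/m³ × 86 400 s/d = 12.38 kg/d.

12.4 kg/d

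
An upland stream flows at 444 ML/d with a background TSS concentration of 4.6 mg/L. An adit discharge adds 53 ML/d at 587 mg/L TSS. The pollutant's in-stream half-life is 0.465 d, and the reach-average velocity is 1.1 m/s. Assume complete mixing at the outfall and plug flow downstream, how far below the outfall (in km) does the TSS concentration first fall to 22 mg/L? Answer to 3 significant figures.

70.7 km

Mixed concentration C = ΣQC/ΣQ = (444.0·4.600 + 53.00·587.0) / 497.0 = 33150/497.0 = 66.71 mg/L.
Half-life 0.465 d → k = ln 2 / 0.465 = 1.491 d⁻¹.
Set 66.71·exp(−k·t) = 22 → t = ln(66.71/22)/k = 64300 s = 17.86 h.
Distance = v·t = 1.1·64300 = 70720 m = 70.72 km.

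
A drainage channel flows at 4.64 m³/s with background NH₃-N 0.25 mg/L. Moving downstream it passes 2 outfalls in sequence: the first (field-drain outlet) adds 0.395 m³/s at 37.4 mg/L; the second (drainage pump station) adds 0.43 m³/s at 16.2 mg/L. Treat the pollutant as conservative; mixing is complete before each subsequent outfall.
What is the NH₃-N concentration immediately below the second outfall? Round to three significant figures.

4.19 mg/L

Outfall 1: combined Q = 5.035 m³/s; C = (4.640·0.2500 + 0.3950·37.40)/5.035 = 3.164 mg/L.
Outfall 2: combined Q = 5.465 m³/s; C = (5.035·3.164 + 0.4300·16.20)/5.465 = 4.190 mg/L.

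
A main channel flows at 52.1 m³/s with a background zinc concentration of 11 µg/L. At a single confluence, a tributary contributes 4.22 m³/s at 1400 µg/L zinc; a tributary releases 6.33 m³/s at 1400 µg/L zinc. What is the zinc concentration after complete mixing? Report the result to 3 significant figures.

245 µg/L

Flow-weighted average: C = (52.10·11.00 + 4.220·1400 + 6.330·1400) / 62.65 = 15340/62.65 = 244.9 µg/L.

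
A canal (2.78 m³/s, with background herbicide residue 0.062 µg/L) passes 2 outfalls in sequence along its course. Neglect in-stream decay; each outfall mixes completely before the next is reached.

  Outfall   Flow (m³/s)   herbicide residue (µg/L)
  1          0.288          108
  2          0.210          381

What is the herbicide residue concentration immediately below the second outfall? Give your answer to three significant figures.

Below outfall 1: Q → 3.068 m³/s, C = (2.780·0.06200 + 0.2880·108.0)/3.068 = 10.19 µg/L.
Below outfall 2: Q → 3.278 m³/s, C = (3.068·10.19 + 0.2100·381.0)/3.278 = 33.95 µg/L.

33.9 µg/L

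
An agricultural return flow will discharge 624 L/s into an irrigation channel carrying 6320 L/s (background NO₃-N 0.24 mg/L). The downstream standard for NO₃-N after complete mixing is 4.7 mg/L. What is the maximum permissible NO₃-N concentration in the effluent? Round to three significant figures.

49.9 mg/L

At the limit, (Qr·Cr + Qe·Cₑ)/(Qr + Qe) = 4.7:
Cₑ = (6944·4.7 − 6320·0.2400) / 624.0 = 49.87 mg/L.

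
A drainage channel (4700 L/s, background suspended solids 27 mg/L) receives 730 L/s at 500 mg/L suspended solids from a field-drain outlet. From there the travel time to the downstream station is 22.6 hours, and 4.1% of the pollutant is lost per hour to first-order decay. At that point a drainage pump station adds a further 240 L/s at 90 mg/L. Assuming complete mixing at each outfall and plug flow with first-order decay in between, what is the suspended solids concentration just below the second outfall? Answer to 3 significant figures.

After mixing, C = (4700·27.00 + 730.0·500.0) / 5430 = 491900/5430 = 90.59 mg/L; combined flow 5430 L/s.
4.1%/h lost → k = −ln(1 − 0.041) = 0.04186 h⁻¹.
First-order decay: C = 90.59·exp(−k·t) = 90.59·0.3882 = 35.17 mg/L.
Second outfall: C = (5430·35.17 + 240.0·90.00)/5670 = 37.49 mg/L.

37.5 mg/L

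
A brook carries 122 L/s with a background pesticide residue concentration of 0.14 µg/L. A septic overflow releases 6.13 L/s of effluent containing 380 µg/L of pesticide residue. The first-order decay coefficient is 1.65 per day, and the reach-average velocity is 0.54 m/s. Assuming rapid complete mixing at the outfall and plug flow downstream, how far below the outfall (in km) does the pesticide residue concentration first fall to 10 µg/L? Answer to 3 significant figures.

17.1 km

Conservation of mass: C = (122.0·0.1400 + 6.130·380.0) / 128.1 = 2346/128.1 = 18.31 µg/L.
Set 18.31·exp(−k·t) = 10 → t = ln(18.31/10)/k = 31680 s = 8.801 h.
Distance = v·t = 0.54·31680 = 17110 m = 17.11 km.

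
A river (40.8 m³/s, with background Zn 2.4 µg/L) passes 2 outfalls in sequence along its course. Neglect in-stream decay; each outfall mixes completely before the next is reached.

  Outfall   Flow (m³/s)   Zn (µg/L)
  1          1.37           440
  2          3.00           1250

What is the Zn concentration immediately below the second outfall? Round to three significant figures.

Outfall 1: combined Q = 42.17 m³/s; C = (40.80·2.400 + 1.370·440.0)/42.17 = 16.62 µg/L.
Outfall 2: combined Q = 45.17 m³/s; C = (42.17·16.62 + 3.000·1250)/45.17 = 98.53 µg/L.

98.5 µg/L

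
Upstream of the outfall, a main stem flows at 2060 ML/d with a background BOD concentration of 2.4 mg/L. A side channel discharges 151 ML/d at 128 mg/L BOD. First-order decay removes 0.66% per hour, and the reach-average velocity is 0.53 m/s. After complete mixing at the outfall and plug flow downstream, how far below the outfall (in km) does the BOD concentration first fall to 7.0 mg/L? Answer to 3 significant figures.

Conservation of mass: C = (2060·2.400 + 151.0·128.0) / 2211 = 24270/2211 = 10.98 mg/L.
0.66%/h lost → k = −ln(1 − 0.0066) = 0.006622 h⁻¹.
Set 10.98·exp(−k·t) = 7.0 → t = ln(10.98/7.0)/k = 244600 s = 67.95 h.
Distance = v·t = 0.53·244600 = 129700 m = 129.7 km.

130 km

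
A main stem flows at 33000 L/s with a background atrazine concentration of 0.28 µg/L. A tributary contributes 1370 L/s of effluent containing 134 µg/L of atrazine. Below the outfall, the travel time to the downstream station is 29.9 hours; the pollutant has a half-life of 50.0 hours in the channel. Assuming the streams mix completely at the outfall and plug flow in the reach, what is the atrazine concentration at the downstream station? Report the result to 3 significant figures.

Mixed concentration C = ΣQC/ΣQ = (33000·0.2800 + 1370·134.0) / 34370 = 192800/34370 = 5.610 µg/L.
Half-life 50.0 h → k = ln 2 / 50.0 = 0.01386 h⁻¹ = 0.3327 d⁻¹.
Decay over the reach: 5.610·exp(−kt) = 5.610·0.6607 = 3.706 µg/L.

3.71 µg/L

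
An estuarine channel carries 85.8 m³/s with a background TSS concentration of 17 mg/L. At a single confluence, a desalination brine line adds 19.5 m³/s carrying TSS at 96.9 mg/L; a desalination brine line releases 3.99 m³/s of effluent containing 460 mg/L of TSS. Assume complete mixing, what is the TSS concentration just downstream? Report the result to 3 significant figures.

47.4 mg/L

After mixing, C = (85.80·17.00 + 19.50·96.90 + 3.990·460.0) / 109.3 = 5184/109.3 = 47.43 mg/L.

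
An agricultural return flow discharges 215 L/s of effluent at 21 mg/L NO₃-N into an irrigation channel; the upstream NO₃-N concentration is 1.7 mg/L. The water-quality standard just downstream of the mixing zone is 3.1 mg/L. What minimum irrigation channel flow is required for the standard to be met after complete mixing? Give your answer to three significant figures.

Set C_mix = 3.1: (Q·1.700 + 215.0·21.00) / (Q + 215.0) = 3.1
→ Q = 215.0·(21.00 − 3.1)/(3.1 − 1.700) = 2749 L/s.

2750 L/s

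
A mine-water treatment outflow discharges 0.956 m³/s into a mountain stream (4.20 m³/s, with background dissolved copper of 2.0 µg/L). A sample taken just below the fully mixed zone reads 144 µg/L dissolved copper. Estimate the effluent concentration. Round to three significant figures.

768 µg/L

Mass balance: 4.200·2.000 + 0.9560·Cₑ = 5.156·144.0
→ Cₑ = (5.156·144.0 − 4.200·2.000) / 0.9560 = 767.8 µg/L.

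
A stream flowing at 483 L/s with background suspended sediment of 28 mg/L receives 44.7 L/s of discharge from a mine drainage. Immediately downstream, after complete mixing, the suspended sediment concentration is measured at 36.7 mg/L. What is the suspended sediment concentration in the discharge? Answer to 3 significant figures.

131 mg/L

Mass balance: 483.0·28.00 + 44.70·Cₑ = 527.7·36.70
→ Cₑ = (527.7·36.70 − 483.0·28.00) / 44.70 = 130.7 mg/L.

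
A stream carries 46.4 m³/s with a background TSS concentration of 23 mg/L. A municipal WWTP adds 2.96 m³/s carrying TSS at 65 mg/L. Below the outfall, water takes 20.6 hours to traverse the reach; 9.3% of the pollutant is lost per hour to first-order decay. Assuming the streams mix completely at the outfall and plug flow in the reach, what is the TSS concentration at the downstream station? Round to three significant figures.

3.42 mg/L

After mixing, C = (46.40·23.00 + 2.960·65.00) / 49.36 = 1260/49.36 = 25.52 mg/L.
9.3%/h lost → k = −ln(1 − 0.093) = 0.09761 h⁻¹.
Applying C = C₀e^(−kt): 25.52 × 0.1339 = 3.416 mg/L.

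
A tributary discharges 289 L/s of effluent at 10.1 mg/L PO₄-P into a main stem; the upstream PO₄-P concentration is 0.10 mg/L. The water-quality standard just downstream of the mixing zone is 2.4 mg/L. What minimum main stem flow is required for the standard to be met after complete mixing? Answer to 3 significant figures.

968 L/s

Set C_mix = 2.4: (Q·0.1000 + 289.0·10.10) / (Q + 289.0) = 2.4
→ Q = 289.0·(10.10 − 2.4)/(2.4 − 0.1000) = 967.5 L/s.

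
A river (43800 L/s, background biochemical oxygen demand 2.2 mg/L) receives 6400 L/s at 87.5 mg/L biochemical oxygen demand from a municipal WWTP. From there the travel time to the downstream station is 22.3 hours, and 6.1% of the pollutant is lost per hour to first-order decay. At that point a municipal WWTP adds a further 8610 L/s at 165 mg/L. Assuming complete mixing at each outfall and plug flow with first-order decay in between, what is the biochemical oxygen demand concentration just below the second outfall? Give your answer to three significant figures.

Conservation of mass: C = (43800·2.200 + 6400·87.50) / 50200 = 656400/50200 = 13.07 mg/L; combined flow 50200 L/s.
6.1%/h lost → k = −ln(1 − 0.061) = 0.06294 h⁻¹.
Decay over the reach: 13.07·exp(−kt) = 13.07·0.2457 = 3.213 mg/L.
Second outfall: C = (50200·3.213 + 8610·165.0)/58810 = 26.90 mg/L.

26.9 mg/L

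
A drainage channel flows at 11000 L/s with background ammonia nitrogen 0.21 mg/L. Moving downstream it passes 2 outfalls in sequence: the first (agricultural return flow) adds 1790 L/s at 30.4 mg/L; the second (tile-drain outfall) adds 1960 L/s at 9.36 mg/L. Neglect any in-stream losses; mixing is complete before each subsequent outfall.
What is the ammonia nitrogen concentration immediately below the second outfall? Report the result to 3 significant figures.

Below outfall 1: Q → 12790 L/s, C = (11000·0.2100 + 1790·30.40)/12790 = 4.435 mg/L.
Below outfall 2: Q → 14750 L/s, C = (12790·4.435 + 1960·9.360)/14750 = 5.090 mg/L.

5.09 mg/L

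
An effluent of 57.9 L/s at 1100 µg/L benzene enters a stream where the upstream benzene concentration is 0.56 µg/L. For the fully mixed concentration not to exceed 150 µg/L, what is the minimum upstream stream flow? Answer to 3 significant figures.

Set C_mix = 150: (Q·0.5600 + 57.90·1100) / (Q + 57.90) = 150
→ Q = 57.90·(1100 − 150)/(150 − 0.5600) = 368.1 L/s.

368 L/s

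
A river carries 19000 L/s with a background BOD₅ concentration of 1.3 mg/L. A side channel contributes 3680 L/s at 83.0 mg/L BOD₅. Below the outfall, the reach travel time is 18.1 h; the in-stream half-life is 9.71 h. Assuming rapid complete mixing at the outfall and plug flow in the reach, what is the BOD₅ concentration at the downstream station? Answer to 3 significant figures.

Flow-weighted average: C = (19000·1.300 + 3680·83.00) / 22680 = 330100/22680 = 14.56 mg/L.
Half-life 9.71 h → k = ln 2 / 9.71 = 0.07138 h⁻¹ = 1.713 d⁻¹.
Applying C = C₀e^(−kt): 14.56 × 0.2747 = 3.999 mg/L.

4.00 mg/L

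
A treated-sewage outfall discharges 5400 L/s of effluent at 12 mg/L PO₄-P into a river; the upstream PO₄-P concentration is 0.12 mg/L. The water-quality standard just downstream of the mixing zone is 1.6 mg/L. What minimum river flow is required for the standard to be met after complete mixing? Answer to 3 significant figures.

Set C_mix = 1.6: (Q·0.1200 + 5400·12.00) / (Q + 5400) = 1.6
→ Q = 5400·(12.00 − 1.6)/(1.6 − 0.1200) = 37950 L/s.

37900 L/s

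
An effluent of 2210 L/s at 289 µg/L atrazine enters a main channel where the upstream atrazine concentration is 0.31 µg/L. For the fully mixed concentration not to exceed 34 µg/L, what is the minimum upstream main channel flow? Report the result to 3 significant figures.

16700 L/s

Set C_mix = 34: (Q·0.3100 + 2210·289.0) / (Q + 2210) = 34
→ Q = 2210·(289.0 − 34)/(34 − 0.3100) = 16730 L/s.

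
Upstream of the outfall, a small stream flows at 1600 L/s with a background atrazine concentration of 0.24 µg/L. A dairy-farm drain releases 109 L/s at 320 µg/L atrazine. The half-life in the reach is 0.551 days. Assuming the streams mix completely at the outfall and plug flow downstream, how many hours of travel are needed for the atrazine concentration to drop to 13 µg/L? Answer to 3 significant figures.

Flow-weighted average: C = (1600·0.2400 + 109.0·320.0) / 1709 = 35260/1709 = 20.63 µg/L.
Half-life 0.551 d → k = ln 2 / 0.551 = 1.258 d⁻¹.
20.63·exp(−k·t) = 13 → t = ln(20.63/13)/k = 31730 s = 8.814 h.

8.81 h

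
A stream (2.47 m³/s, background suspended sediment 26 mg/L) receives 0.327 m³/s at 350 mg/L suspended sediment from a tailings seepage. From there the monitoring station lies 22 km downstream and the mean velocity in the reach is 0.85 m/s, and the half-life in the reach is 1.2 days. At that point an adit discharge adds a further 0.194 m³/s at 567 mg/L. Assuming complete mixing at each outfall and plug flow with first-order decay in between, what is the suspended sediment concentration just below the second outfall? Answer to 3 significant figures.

After mixing, C = (2.470·26.00 + 0.3270·350.0) / 2.797 = 178.7/2.797 = 63.88 mg/L; combined flow 2.797 m³/s.
Travel time t = 22·1000 / 0.85 = 25880 s = 7.190 h.
Half-life 1.2 d → k = ln 2 / 1.2 = 0.5776 d⁻¹.
First-order decay: C = 63.88·exp(−k·t) = 63.88·0.8411 = 53.73 mg/L.
Second outfall: C = (2.797·53.73 + 0.1940·567.0)/2.991 = 87.02 mg/L.

87.0 mg/L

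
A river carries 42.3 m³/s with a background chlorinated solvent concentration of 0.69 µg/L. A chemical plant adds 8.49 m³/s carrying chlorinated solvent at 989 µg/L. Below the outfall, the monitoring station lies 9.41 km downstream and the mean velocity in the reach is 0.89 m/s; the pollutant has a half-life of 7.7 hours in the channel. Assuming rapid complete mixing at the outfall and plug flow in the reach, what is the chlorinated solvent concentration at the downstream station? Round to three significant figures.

127 µg/L

After mixing, C = (42.30·0.6900 + 8.490·989.0) / 50.79 = 8426/50.79 = 165.9 µg/L.
Travel time t = 9.41·1000 / 0.89 = 10570 s = 2.937 h.
Half-life 7.7 h → k = ln 2 / 7.7 = 0.09002 h⁻¹ = 2.160 d⁻¹.
Applying C = C₀e^(−kt): 165.9 × 0.7677 = 127.4 µg/L.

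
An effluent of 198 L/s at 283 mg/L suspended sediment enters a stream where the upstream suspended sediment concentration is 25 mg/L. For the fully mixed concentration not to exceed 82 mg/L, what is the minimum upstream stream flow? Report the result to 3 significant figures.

Set C_mix = 82: (Q·25.00 + 198.0·283.0) / (Q + 198.0) = 82
→ Q = 198.0·(283.0 − 82)/(82 − 25.00) = 698.2 L/s.

698 L/s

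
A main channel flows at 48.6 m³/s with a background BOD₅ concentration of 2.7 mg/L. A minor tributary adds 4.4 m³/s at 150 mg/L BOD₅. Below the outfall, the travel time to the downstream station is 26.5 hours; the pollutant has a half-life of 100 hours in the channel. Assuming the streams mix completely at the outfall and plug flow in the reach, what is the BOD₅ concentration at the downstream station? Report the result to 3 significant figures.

Flow-weighted average: C = (48.60·2.700 + 4.400·150.0) / 53.00 = 791.2/53.00 = 14.93 mg/L.
Half-life 100 h → k = ln 2 / 100 = 0.006931 h⁻¹ = 0.1664 d⁻¹.
First-order decay: C = 14.93·exp(−k·t) = 14.93·0.8322 = 12.42 mg/L.

12.4 mg/L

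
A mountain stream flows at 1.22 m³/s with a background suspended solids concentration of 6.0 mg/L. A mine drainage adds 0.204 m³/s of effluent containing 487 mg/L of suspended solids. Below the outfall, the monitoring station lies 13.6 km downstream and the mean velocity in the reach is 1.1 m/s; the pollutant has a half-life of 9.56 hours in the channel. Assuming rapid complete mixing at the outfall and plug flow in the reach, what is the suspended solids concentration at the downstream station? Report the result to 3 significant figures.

Mixed concentration C = ΣQC/ΣQ = (1.220·6.000 + 0.2040·487.0) / 1.424 = 106.7/1.424 = 74.91 mg/L.
Travel time t = 13.6·1000 / 1.1 = 12360 s = 3.434 h.
Half-life 9.56 h → k = ln 2 / 9.56 = 0.07250 h⁻¹ = 1.740 d⁻¹.
First-order decay: C = 74.91·exp(−k·t) = 74.91·0.7796 = 58.40 mg/L.

58.4 mg/L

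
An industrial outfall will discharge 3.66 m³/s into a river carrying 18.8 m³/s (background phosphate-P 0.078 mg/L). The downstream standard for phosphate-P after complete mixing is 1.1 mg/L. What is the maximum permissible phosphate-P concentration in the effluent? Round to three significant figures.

6.35 mg/L

At the limit, (Qr·Cr + Qe·Cₑ)/(Qr + Qe) = 1.1:
Cₑ = (22.46·1.1 − 18.80·0.07800) / 3.660 = 6.350 mg/L.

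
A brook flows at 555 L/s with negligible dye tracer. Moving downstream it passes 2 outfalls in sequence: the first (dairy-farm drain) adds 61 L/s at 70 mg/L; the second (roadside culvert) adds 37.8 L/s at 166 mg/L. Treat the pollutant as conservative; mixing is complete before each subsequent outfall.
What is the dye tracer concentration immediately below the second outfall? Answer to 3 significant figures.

Outfall 1: combined Q = 616.0 L/s; C = (555.0·0 + 61.00·70.00)/616.0 = 6.932 mg/L.
Outfall 2: combined Q = 653.8 L/s; C = (616.0·6.932 + 37.80·166.0)/653.8 = 16.13 mg/L.

16.1 mg/L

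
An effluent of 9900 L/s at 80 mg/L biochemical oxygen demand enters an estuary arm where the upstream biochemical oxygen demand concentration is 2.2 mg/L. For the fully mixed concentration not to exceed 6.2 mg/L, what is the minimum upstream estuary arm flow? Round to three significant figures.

183000 L/s

Set C_mix = 6.2: (Q·2.200 + 9900·80.00) / (Q + 9900) = 6.2
→ Q = 9900·(80.00 − 6.2)/(6.2 − 2.200) = 182700 L/s.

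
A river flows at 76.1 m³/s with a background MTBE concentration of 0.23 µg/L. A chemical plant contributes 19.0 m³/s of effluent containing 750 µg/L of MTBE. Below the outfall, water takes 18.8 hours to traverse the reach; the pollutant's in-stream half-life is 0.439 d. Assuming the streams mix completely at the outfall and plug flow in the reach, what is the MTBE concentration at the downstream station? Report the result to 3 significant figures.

43.6 µg/L

Conservation of mass: C = (76.10·0.2300 + 19.00·750.0) / 95.10 = 14270/95.10 = 150.0 µg/L.
Half-life 0.439 d → k = ln 2 / 0.439 = 1.579 d⁻¹.
Decay over the reach: 150.0·exp(−kt) = 150.0·0.2903 = 43.55 µg/L.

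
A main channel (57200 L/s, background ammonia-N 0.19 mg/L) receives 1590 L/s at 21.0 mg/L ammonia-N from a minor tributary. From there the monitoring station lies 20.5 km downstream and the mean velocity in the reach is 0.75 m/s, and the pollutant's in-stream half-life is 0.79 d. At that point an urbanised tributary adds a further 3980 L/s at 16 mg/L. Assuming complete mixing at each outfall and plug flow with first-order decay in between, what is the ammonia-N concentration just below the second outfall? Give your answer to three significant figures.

Flow-weighted average: C = (57200·0.1900 + 1590·21.00) / 58790 = 44260/58790 = 0.7528 mg/L; combined flow 58790 L/s.
Travel time t = 20.5·1000 / 0.75 = 27330 s = 7.593 h.
Half-life 0.79 d → k = ln 2 / 0.79 = 0.8774 d⁻¹.
Decay over the reach: 0.7528·exp(−kt) = 0.7528·0.7576 = 0.5703 mg/L.
At the second outfall, C = (58790·0.5703 + 3980·16.00) / (58790 + 3980) = 1.549 mg/L.

1.55 mg/L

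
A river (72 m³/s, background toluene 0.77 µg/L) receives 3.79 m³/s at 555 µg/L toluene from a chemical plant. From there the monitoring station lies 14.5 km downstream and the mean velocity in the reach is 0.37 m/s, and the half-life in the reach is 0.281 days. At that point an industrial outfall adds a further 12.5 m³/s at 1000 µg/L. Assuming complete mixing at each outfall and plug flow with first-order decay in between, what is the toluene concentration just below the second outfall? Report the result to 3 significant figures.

150 µg/L

Conservation of mass: C = (72.00·0.7700 + 3.790·555.0) / 75.79 = 2159/75.79 = 28.49 µg/L; combined flow 75.79 m³/s.
Travel time t = 14.5·1000 / 0.37 = 39190 s = 10.89 h.
Half-life 0.281 d → k = ln 2 / 0.281 = 2.467 d⁻¹.
First-order decay: C = 28.49·exp(−k·t) = 28.49·0.3267 = 9.305 µg/L.
At the second outfall, C = (75.79·9.305 + 12.50·1000) / (75.79 + 12.50) = 149.6 µg/L.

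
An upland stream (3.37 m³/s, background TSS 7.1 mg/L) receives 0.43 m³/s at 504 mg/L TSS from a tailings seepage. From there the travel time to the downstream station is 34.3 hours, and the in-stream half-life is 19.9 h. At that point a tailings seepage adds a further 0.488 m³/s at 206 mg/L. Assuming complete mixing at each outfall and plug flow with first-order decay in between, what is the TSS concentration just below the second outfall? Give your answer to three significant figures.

40.4 mg/L

Mass balance: C = (3.370·7.100 + 0.4300·504.0) / 3.800 = 240.6/3.800 = 63.33 mg/L; combined flow 3.800 m³/s.
Half-life 19.9 h → k = ln 2 / 19.9 = 0.03483 h⁻¹ = 0.8360 d⁻¹.
First-order decay: C = 63.33·exp(−k·t) = 63.33·0.3028 = 19.18 mg/L.
At the second outfall, C = (3.800·19.18 + 0.4880·206.0) / (3.800 + 0.4880) = 40.44 mg/L.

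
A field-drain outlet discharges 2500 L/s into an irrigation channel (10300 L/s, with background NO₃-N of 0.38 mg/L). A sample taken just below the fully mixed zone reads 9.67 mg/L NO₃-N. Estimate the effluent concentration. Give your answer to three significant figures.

47.9 mg/L

Mass balance: 10300·0.3800 + 2500·Cₑ = 12800·9.670
→ Cₑ = (12800·9.670 − 10300·0.3800) / 2500 = 47.94 mg/L.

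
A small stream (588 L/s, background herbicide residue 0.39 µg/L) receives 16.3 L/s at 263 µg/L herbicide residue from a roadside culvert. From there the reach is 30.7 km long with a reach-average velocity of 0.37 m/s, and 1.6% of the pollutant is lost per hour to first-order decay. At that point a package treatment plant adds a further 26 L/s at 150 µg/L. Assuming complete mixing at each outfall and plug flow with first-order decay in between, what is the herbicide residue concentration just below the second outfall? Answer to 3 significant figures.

11.1 µg/L

Conservation of mass: C = (588.0·0.3900 + 16.30·263.0) / 604.3 = 4516/604.3 = 7.473 µg/L; combined flow 604.3 L/s.
Travel time t = 30.7·1000 / 0.37 = 82970 s = 23.05 h.
1.6%/h lost → k = −ln(1 − 0.016) = 0.01613 h⁻¹.
After decay, C = 7.473 × e^(−kt) = 7.473 × 0.6895 = 5.153 µg/L.
Second outfall: C = (604.3·5.153 + 26.00·150.0)/630.3 = 11.13 µg/L.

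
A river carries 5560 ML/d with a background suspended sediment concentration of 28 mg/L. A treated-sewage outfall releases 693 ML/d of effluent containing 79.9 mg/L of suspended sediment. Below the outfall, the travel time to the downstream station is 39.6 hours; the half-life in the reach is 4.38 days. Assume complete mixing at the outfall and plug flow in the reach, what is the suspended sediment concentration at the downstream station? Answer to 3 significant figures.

After mixing, C = (5560·28.00 + 693.0·79.90) / 6253 = 211100/6253 = 33.75 mg/L.
Half-life 4.38 d → k = ln 2 / 4.38 = 0.1583 d⁻¹.
Decay over the reach: 33.75·exp(−kt) = 33.75·0.7702 = 26.00 mg/L.

26.0 mg/L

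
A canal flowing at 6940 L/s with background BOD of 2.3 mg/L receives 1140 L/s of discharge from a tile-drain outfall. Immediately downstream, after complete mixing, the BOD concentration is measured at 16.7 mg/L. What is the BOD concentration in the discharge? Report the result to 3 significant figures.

104 mg/L

Mass balance: 6940·2.300 + 1140·Cₑ = 8080·16.70
→ Cₑ = (8080·16.70 − 6940·2.300) / 1140 = 104.4 mg/L.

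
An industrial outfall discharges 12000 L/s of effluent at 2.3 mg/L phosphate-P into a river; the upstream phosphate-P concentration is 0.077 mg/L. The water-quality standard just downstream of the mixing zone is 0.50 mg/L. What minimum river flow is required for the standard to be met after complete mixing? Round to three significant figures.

51100 L/s

Set C_mix = 0.50: (Q·0.07700 + 12000·2.300) / (Q + 12000) = 0.50
→ Q = 12000·(2.300 − 0.50)/(0.50 − 0.07700) = 51060 L/s.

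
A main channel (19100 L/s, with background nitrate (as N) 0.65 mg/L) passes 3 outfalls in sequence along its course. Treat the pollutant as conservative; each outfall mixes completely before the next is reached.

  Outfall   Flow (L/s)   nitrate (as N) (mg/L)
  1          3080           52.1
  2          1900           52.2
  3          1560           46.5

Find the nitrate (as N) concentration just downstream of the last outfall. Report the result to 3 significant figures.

Below outfall 1: Q → 22180 L/s, C = (19100·0.6500 + 3080·52.10)/22180 = 7.795 mg/L.
Below outfall 2: Q → 24080 L/s, C = (22180·7.795 + 1900·52.20)/24080 = 11.30 mg/L.
Below outfall 3: Q → 25640 L/s, C = (24080·11.30 + 1560·46.50)/25640 = 13.44 mg/L.

13.4 mg/L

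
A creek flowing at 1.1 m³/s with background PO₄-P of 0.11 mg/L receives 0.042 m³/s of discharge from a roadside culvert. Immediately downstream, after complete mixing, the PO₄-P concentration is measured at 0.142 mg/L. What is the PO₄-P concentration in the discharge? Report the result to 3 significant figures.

Mass balance: 1.100·0.1100 + 0.04200·Cₑ = 1.142·0.1420
→ Cₑ = (1.142·0.1420 − 1.100·0.1100) / 0.04200 = 0.9801 mg/L.

0.980 mg/L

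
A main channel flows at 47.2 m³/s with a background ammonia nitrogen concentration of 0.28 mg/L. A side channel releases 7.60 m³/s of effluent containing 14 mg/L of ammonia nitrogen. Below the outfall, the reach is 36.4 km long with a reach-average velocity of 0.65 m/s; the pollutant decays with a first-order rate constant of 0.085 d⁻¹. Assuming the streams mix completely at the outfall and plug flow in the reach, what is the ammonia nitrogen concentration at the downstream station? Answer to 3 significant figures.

Mass balance: C = (47.20·0.2800 + 7.600·14.00) / 54.80 = 119.6/54.80 = 2.183 mg/L.
Travel time t = 36.4·1000 / 0.65 = 56000 s = 15.56 h.
First-order decay: C = 2.183·exp(−k·t) = 2.183·0.9464 = 2.066 mg/L.

2.07 mg/L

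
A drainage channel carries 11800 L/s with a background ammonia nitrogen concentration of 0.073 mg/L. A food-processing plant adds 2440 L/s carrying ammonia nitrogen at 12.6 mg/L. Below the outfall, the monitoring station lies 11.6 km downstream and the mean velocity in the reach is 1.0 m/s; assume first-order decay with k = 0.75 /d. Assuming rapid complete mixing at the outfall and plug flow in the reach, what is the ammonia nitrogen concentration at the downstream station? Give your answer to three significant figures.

2.01 mg/L

After mixing, C = (11800·0.07300 + 2440·12.60) / 14240 = 31610/14240 = 2.219 mg/L.
Travel time t = 11.6·1000 / 1.0 = 11600 s = 3.222 h.
Applying C = C₀e^(−kt): 2.219 × 0.9042 = 2.007 mg/L.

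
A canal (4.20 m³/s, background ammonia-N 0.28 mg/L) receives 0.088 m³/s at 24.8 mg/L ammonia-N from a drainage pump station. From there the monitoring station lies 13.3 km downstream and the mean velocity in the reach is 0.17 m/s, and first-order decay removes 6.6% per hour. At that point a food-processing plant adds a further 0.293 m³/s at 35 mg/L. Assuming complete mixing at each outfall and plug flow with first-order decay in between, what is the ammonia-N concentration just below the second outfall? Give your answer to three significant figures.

Mass balance: C = (4.200·0.2800 + 0.08800·24.80) / 4.288 = 3.358/4.288 = 0.7832 mg/L; combined flow 4.288 m³/s.
Travel time t = 13.3·1000 / 0.17 = 78240 s = 21.73 h.
6.6%/h lost → k = −ln(1 − 0.066) = 0.06828 h⁻¹.
Applying C = C₀e^(−kt): 0.7832 × 0.2268 = 0.1776 mg/L.
At the second outfall, C = (4.288·0.1776 + 0.2930·35.00) / (4.288 + 0.2930) = 2.405 mg/L.

2.40 mg/L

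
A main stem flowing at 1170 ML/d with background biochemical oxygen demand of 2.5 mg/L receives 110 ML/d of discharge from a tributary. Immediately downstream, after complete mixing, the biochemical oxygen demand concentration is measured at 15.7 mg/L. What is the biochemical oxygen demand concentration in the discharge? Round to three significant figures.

156 mg/L

Mass balance: 1170·2.500 + 110.0·Cₑ = 1280·15.70
→ Cₑ = (1280·15.70 − 1170·2.500) / 110.0 = 156.1 mg/L.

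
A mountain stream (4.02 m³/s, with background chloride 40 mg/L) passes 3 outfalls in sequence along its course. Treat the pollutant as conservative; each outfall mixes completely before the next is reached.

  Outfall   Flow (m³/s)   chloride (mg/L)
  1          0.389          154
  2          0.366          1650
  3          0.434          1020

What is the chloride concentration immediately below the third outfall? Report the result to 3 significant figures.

Outfall 1: combined Q = 4.409 m³/s; C = (4.020·40.00 + 0.3890·154.0)/4.409 = 50.06 mg/L.
Outfall 2: combined Q = 4.775 m³/s; C = (4.409·50.06 + 0.3660·1650)/4.775 = 172.7 mg/L.
Outfall 3: combined Q = 5.209 m³/s; C = (4.775·172.7 + 0.4340·1020)/5.209 = 243.3 mg/L.

243 mg/L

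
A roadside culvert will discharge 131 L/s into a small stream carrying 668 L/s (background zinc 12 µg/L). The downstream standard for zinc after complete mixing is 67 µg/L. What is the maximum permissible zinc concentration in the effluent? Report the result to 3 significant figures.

347 µg/L

At the limit, (Qr·Cr + Qe·Cₑ)/(Qr + Qe) = 67:
Cₑ = (799.0·67 − 668.0·12.00) / 131.0 = 347.5 µg/L.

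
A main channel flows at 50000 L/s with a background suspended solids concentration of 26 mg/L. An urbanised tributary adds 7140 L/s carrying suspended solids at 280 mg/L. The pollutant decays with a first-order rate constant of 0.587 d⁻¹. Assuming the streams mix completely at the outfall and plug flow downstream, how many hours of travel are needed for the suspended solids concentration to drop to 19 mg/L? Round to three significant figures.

45.4 h

Mixed concentration C = ΣQC/ΣQ = (50000·26.00 + 7140·280.0) / 57140 = 3299000/57140 = 57.74 mg/L.
57.74·exp(−k·t) = 19 → t = ln(57.74/19)/k = 163600 s = 45.44 h.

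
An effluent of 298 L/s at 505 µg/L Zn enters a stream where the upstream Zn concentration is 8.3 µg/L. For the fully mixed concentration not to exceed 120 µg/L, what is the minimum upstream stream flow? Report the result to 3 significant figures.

Set C_mix = 120: (Q·8.300 + 298.0·505.0) / (Q + 298.0) = 120
→ Q = 298.0·(505.0 − 120)/(120 − 8.300) = 1027 L/s.

1030 L/s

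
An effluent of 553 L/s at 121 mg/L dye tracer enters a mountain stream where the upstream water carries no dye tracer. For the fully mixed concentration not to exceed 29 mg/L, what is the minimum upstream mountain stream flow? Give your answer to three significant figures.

1750 L/s

Set C_mix = 29: (Q·0 + 553.0·121.0) / (Q + 553.0) = 29
→ Q = 553.0·(121.0 − 29)/(29 − 0) = 1754 L/s.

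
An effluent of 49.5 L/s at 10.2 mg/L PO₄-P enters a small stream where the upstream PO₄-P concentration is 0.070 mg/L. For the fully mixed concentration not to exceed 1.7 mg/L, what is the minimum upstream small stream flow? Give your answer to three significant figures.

258 L/s

Set C_mix = 1.7: (Q·0.07000 + 49.50·10.20) / (Q + 49.50) = 1.7
→ Q = 49.50·(10.20 − 1.7)/(1.7 − 0.07000) = 258.1 L/s.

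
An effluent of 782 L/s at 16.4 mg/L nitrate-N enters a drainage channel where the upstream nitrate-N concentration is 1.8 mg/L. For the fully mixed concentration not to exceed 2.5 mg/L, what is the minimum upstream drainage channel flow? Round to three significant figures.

Set C_mix = 2.5: (Q·1.800 + 782.0·16.40) / (Q + 782.0) = 2.5
→ Q = 782.0·(16.40 − 2.5)/(2.5 − 1.800) = 15530 L/s.

15500 L/s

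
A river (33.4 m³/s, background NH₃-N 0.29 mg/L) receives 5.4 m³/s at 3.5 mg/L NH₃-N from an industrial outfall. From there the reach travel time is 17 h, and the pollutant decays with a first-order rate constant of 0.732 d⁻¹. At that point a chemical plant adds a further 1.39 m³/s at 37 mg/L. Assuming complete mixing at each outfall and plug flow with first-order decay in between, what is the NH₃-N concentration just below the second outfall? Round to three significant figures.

After mixing, C = (33.40·0.2900 + 5.400·3.500) / 38.80 = 28.59/38.80 = 0.7368 mg/L; combined flow 38.80 m³/s.
Decay over the reach: 0.7368·exp(−kt) = 0.7368·0.5954 = 0.4387 mg/L.
At the second outfall, C = (38.80·0.4387 + 1.390·37.00) / (38.80 + 1.390) = 1.703 mg/L.

1.70 mg/L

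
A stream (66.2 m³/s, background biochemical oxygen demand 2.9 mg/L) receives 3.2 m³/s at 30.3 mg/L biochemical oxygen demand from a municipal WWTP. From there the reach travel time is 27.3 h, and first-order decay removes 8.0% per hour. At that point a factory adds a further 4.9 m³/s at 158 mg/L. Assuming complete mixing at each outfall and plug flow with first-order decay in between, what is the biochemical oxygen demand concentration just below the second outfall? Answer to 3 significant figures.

After mixing, C = (66.20·2.900 + 3.200·30.30) / 69.40 = 288.9/69.40 = 4.163 mg/L; combined flow 69.40 m³/s.
8.0%/h lost → k = −ln(1 − 0.08) = 0.08338 h⁻¹.
After decay, C = 4.163 × e^(−kt) = 4.163 × 0.1027 = 0.4274 mg/L.
At the second outfall, C = (69.40·0.4274 + 4.900·158.0) / (69.40 + 4.900) = 10.82 mg/L.

10.8 mg/L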